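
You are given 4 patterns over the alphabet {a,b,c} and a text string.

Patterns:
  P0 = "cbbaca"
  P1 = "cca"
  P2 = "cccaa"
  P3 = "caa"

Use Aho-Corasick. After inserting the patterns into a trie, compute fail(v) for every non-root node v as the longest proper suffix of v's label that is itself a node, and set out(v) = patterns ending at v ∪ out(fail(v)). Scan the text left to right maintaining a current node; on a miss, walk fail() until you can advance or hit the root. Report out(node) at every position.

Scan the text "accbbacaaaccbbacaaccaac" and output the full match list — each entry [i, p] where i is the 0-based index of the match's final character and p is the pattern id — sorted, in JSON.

Build automaton:
Trie (insert patterns):
  n0 'ε': c→1
  n1 'c': a→12 b→2 c→7
  n2 'cb': b→3
  n3 'cbb': a→4
  n4 'cbba': c→5
  n5 'cbbac': a→6
  n6 'cbbaca': ·  [P0 ends]
  n7 'cc': a→8 c→9
  n8 'cca': ·  [P1 ends]
  n9 'ccc': a→10
  n10 'ccca': a→11
  n11 'cccaa': ·  [P2 ends]
  n12 'ca': a→13
  n13 'caa': ·  [P3 ends]

Failure links (BFS by depth):
  n1('c'): parent n0 fail=0; on 'c' 0 → fail=0;  out ∅∪∅=∅
  n2('cb'): parent n1 fail=0; on 'b' 0 → fail=0;  out ∅∪∅=∅
  n7('cc'): parent n1 fail=0; on 'c' 0 → fail=1;  out ∅∪∅=∅
  n12('ca'): parent n1 fail=0; on 'a' 0 → fail=0;  out ∅∪∅=∅
  n3('cbb'): parent n2 fail=0; on 'b' 0 → fail=0;  out ∅∪∅=∅
  n8('cca'): parent n7 fail=1; on 'a' 1 → fail=12;  out {1}∪∅={1}
  n9('ccc'): parent n7 fail=1; on 'c' 1 → fail=7;  out ∅∪∅=∅
  n13('caa'): parent n12 fail=0; on 'a' 0 → fail=0;  out {3}∪∅={3}
  n4('cbba'): parent n3 fail=0; on 'a' 0 → fail=0;  out ∅∪∅=∅
  n10('ccca'): parent n9 fail=7; on 'a' 7 → fail=8;  out ∅∪{1}={1}
  n5('cbbac'): parent n4 fail=0; on 'c' 0 → fail=1;  out ∅∪∅=∅
  n11('cccaa'): parent n10 fail=8; on 'a' 8→12 → fail=13;  out {2}∪{3}={2,3}
  n6('cbbaca'): parent n5 fail=1; on 'a' 1 → fail=12;  out {0}∪∅={0}

Scan:
pos 0 'a': at 0
pos 1 'c': at 1
pos 2 'c': at 7
pos 3 'b': at 2 ·f
pos 4 'b': at 3
pos 5 'a': at 4
pos 6 'c': at 5
pos 7 'a': at 6  ** P0@[2:7]
pos 8 'a': at 13 ·f  ** P3@[6:8]
pos 9 'a': at 0 ·f
pos 10 'c': at 1
pos 11 'c': at 7
pos 12 'b': at 2 ·f
pos 13 'b': at 3
pos 14 'a': at 4
pos 15 'c': at 5
pos 16 'a': at 6  ** P0@[11:16]
pos 17 'a': at 13 ·f  ** P3@[15:17]
pos 18 'c': at 1 ·f
pos 19 'c': at 7
pos 20 'a': at 8  ** P1@[18:20]
pos 21 'a': at 13 ·f  ** P3@[19:21]
pos 22 'c': at 1 ·f

All matches (sorted): [[7,0],[8,3],[16,0],[17,3],[20,1],[21,3]]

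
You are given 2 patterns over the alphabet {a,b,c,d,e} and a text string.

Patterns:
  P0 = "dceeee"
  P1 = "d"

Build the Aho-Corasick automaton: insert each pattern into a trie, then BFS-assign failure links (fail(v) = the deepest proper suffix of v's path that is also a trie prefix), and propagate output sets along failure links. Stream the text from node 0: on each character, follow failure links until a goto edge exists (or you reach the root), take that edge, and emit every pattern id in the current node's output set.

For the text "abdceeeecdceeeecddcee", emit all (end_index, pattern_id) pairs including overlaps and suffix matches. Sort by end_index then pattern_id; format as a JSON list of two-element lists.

Build:
Trie (insert patterns):
  0='ε' goto d→1
  1='d' goto c→2  [P1 ends]
  2='dc' goto e→3
  3='dce' goto e→4
  4='dcee' goto e→5
  5='dceee' goto e→6
  6='dceeee' goto ·  [P0 ends]

BFS fail/out derivation:
  n1('d'): parent n0 fail=0; on 'd' 0 → fail=0;  out {1}∪∅={1}
  n2('dc'): parent n1 fail=0; on 'c' 0 → fail=0;  out ∅∪∅=∅
  n3('dce'): parent n2 fail=0; on 'e' 0 → fail=0;  out ∅∪∅=∅
  n4('dcee'): parent n3 fail=0; on 'e' 0 → fail=0;  out ∅∪∅=∅
  n5('dceee'): parent n4 fail=0; on 'e' 0 → fail=0;  out ∅∪∅=∅
  n6('dceeee'): parent n5 fail=0; on 'e' 0 → fail=0;  out {0}∪∅={0}

Run:
[0] read 'a'  n0⇒n0
[1] read 'b'  n0⇒n0
[2] read 'd'  n0⇒n1  ** P1@[2:2]
[3] read 'c'  n1⇒n2
[4] read 'e'  n2⇒n3
[5] read 'e'  n3⇒n4
[6] read 'e'  n4⇒n5
[7] read 'e'  n5⇒n6  ** P0@[2:7]
[8] read 'c'  n6⇒n0 (via fail)
[9] read 'd'  n0⇒n1  ** P1@[9:9]
[10] read 'c'  n1⇒n2
[11] read 'e'  n2⇒n3
[12] read 'e'  n3⇒n4
[13] read 'e'  n4⇒n5
[14] read 'e'  n5⇒n6  ** P0@[9:14]
[15] read 'c'  n6⇒n0 (via fail)
[16] read 'd'  n0⇒n1  ** P1@[16:16]
[17] read 'd'  n1⇒n1 (via fail)  ** P1@[17:17]
[18] read 'c'  n1⇒n2
[19] read 'e'  n2⇒n3
[20] read 'e'  n3⇒n4

Matches: [[2,1],[7,0],[9,1],[14,0],[16,1],[17,1]]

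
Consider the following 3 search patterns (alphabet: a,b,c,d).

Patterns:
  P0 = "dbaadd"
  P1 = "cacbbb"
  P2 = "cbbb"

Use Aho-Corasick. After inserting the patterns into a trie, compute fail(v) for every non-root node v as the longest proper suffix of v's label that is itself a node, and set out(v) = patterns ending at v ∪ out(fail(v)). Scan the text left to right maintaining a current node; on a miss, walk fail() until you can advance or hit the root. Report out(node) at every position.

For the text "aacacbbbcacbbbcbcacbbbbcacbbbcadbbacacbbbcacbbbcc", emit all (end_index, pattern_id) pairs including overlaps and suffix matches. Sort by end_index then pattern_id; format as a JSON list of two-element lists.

Build:
Trie nodes:
  n0 'ε': c→7 d→1
  n1 'd': b→2
  n2 'db': a→3
  n3 'dba': a→4
  n4 'dbaa': d→5
  n5 'dbaad': d→6
  n6 'dbaadd': ·  [P0 ends]
  n7 'c': a→8 b→13
  n8 'ca': c→9
  n9 'cac': b→10
  n10 'cacb': b→11
  n11 'cacbb': b→12
  n12 'cacbbb': ·  [P1 ends]
  n13 'cb': b→14
  n14 'cbb': b→15
  n15 'cbbb': ·  [P2 ends]

BFS fail/out derivation:
  fail(1) 'd': from fail(0)=0 chase 'd': 0 ⇒ 0;  out=∅∪out(0)=∅
  fail(7) 'c': from fail(0)=0 chase 'c': 0 ⇒ 0;  out=∅∪out(0)=∅
  fail(2) 'db': from fail(1)=0 chase 'b': 0 ⇒ 0;  out=∅∪out(0)=∅
  fail(8) 'ca': from fail(7)=0 chase 'a': 0 ⇒ 0;  out=∅∪out(0)=∅
  fail(13) 'cb': from fail(7)=0 chase 'b': 0 ⇒ 0;  out=∅∪out(0)=∅
  fail(3) 'dba': from fail(2)=0 chase 'a': 0 ⇒ 0;  out=∅∪out(0)=∅
  fail(9) 'cac': from fail(8)=0 chase 'c': 0 ⇒ 7;  out=∅∪out(7)=∅
  fail(14) 'cbb': from fail(13)=0 chase 'b': 0 ⇒ 0;  out=∅∪out(0)=∅
  fail(4) 'dbaa': from fail(3)=0 chase 'a': 0 ⇒ 0;  out=∅∪out(0)=∅
  fail(10) 'cacb': from fail(9)=7 chase 'b': 7 ⇒ 13;  out=∅∪out(13)=∅
  fail(15) 'cbbb': from fail(14)=0 chase 'b': 0 ⇒ 0;  out={2}∪out(0)={2}
  fail(5) 'dbaad': from fail(4)=0 chase 'd': 0 ⇒ 1;  out=∅∪out(1)=∅
  fail(11) 'cacbb': from fail(10)=13 chase 'b': 13 ⇒ 14;  out=∅∪out(14)=∅
  fail(6) 'dbaadd': from fail(5)=1 chase 'd': 1→0 ⇒ 1;  out={0}∪out(1)={0}
  fail(12) 'cacbbb': from fail(11)=14 chase 'b': 14 ⇒ 15;  out={1}∪out(15)={1,2}

Text stream:
[0] read 'a'  n0⇒n0
[1] read 'a'  n0⇒n0
[2] read 'c'  n0⇒n7
[3] read 'a'  n7⇒n8
[4] read 'c'  n8⇒n9
[5] read 'b'  n9⇒n10
[6] read 'b'  n10⇒n11
[7] read 'b'  n11⇒n12  emit P1@[2:7],P2@[4:7]
[8] read 'c'  n12⇒n7 ·f
[9] read 'a'  n7⇒n8
[10] read 'c'  n8⇒n9
[11] read 'b'  n9⇒n10
[12] read 'b'  n10⇒n11
[13] read 'b'  n11⇒n12  emit P1@[8:13],P2@[10:13]
[14] read 'c'  n12⇒n7 ·f
[15] read 'b'  n7⇒n13
[16] read 'c'  n13⇒n7 ·f
[17] read 'a'  n7⇒n8
[18] read 'c'  n8⇒n9
[19] read 'b'  n9⇒n10
[20] read 'b'  n10⇒n11
[21] read 'b'  n11⇒n12  emit P1@[16:21],P2@[18:21]
[22] read 'b'  n12⇒n0 ·f
[23] read 'c'  n0⇒n7
[24] read 'a'  n7⇒n8
[25] read 'c'  n8⇒n9
[26] read 'b'  n9⇒n10
[27] read 'b'  n10⇒n11
[28] read 'b'  n11⇒n12  emit P1@[23:28],P2@[25:28]
[29] read 'c'  n12⇒n7 ·f
[30] read 'a'  n7⇒n8
[31] read 'd'  n8⇒n1 ·f
[32] read 'b'  n1⇒n2
[33] read 'b'  n2⇒n0 ·f
[34] read 'a'  n0⇒n0
[35] read 'c'  n0⇒n7
[36] read 'a'  n7⇒n8
[37] read 'c'  n8⇒n9
[38] read 'b'  n9⇒n10
[39] read 'b'  n10⇒n11
[40] read 'b'  n11⇒n12  emit P1@[35:40],P2@[37:40]
[41] read 'c'  n12⇒n7 ·f
[42] read 'a'  n7⇒n8
[43] read 'c'  n8⇒n9
[44] read 'b'  n9⇒n10
[45] read 'b'  n10⇒n11
[46] read 'b'  n11⇒n12  emit P1@[41:46],P2@[43:46]
[47] read 'c'  n12⇒n7 ·f
[48] read 'c'  n7⇒n7 ·f

Matches: [[7,1],[7,2],[13,1],[13,2],[21,1],[21,2],[28,1],[28,2],[40,1],[40,2],[46,1],[46,2]]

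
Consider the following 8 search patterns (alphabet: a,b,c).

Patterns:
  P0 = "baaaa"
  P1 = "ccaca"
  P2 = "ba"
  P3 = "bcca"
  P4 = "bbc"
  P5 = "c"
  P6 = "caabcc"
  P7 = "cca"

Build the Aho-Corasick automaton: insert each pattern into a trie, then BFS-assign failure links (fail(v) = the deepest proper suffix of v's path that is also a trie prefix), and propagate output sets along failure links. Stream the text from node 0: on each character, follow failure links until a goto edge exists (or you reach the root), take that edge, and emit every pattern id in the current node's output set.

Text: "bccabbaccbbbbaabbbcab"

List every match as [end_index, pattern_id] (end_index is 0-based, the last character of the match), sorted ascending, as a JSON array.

Construct AC machine:
Trie nodes:
  0='ε' goto b→1 c→6
  1='b' goto a→2 b→14 c→11
  2='ba' goto a→3  ←P2
  3='baa' goto a→4
  4='baaa' goto a→5
  5='baaaa' goto ·  ←P0
  6='c' goto a→16 c→7  ←P5
  7='cc' goto a→8
  8='cca' goto c→9  ←P7
  9='ccac' goto a→10
  10='ccaca' goto ·  ←P1
  11='bc' goto c→12
  12='bcc' goto a→13
  13='bcca' goto ·  ←P3
  14='bb' goto c→15
  15='bbc' goto ·  ←P4
  16='ca' goto a→17
  17='caa' goto b→18
  18='caab' goto c→19
  19='caabc' goto c→20
  20='caabcc' goto ·  ←P6

Failure links (BFS by depth):
  n1('b'): parent n0 fail=0; on 'b' 0 → fail=0;  out ∅∪∅=∅
  n6('c'): parent n0 fail=0; on 'c' 0 → fail=0;  out {5}∪∅={5}
  n2('ba'): parent n1 fail=0; on 'a' 0 → fail=0;  out {2}∪∅={2}
  n7('cc'): parent n6 fail=0; on 'c' 0 → fail=6;  out ∅∪{5}={5}
  n11('bc'): parent n1 fail=0; on 'c' 0 → fail=6;  out ∅∪{5}={5}
  n14('bb'): parent n1 fail=0; on 'b' 0 → fail=1;  out ∅∪∅=∅
  n16('ca'): parent n6 fail=0; on 'a' 0 → fail=0;  out ∅∪∅=∅
  n3('baa'): parent n2 fail=0; on 'a' 0 → fail=0;  out ∅∪∅=∅
  n8('cca'): parent n7 fail=6; on 'a' 6 → fail=16;  out {7}∪∅={7}
  n12('bcc'): parent n11 fail=6; on 'c' 6 → fail=7;  out ∅∪{5}={5}
  n15('bbc'): parent n14 fail=1; on 'c' 1 → fail=11;  out {4}∪{5}={4,5}
  n17('caa'): parent n16 fail=0; on 'a' 0 → fail=0;  out ∅∪∅=∅
  n4('baaa'): parent n3 fail=0; on 'a' 0 → fail=0;  out ∅∪∅=∅
  n9('ccac'): parent n8 fail=16; on 'c' 16→0 → fail=6;  out ∅∪{5}={5}
  n13('bcca'): parent n12 fail=7; on 'a' 7 → fail=8;  out {3}∪{7}={3,7}
  n18('caab'): parent n17 fail=0; on 'b' 0 → fail=1;  out ∅∪∅=∅
  n5('baaaa'): parent n4 fail=0; on 'a' 0 → fail=0;  out {0}∪∅={0}
  n10('ccaca'): parent n9 fail=6; on 'a' 6 → fail=16;  out {1}∪∅={1}
  n19('caabc'): parent n18 fail=1; on 'c' 1 → fail=11;  out ∅∪{5}={5}
  n20('caabcc'): parent n19 fail=11; on 'c' 11 → fail=12;  out {6}∪{5}={5,6}

Run:
[0] read 'b'  n0⇒n1
[1] read 'c'  n1⇒n11  ** P5@[1:1]
[2] read 'c'  n11⇒n12  ** P5@[2:2]
[3] read 'a'  n12⇒n13  ** P3@[0:3],P7@[1:3]
[4] read 'b'  n13⇒n1 (fail-walked)
[5] read 'b'  n1⇒n14
[6] read 'a'  n14⇒n2 (fail-walked)  ** P2@[5:6]
[7] read 'c'  n2⇒n6 (fail-walked)  ** P5@[7:7]
[8] read 'c'  n6⇒n7  ** P5@[8:8]
[9] read 'b'  n7⇒n1 (fail-walked)
[10] read 'b'  n1⇒n14
[11] read 'b'  n14⇒n14 (fail-walked)
[12] read 'b'  n14⇒n14 (fail-walked)
[13] read 'a'  n14⇒n2 (fail-walked)  ** P2@[12:13]
[14] read 'a'  n2⇒n3
[15] read 'b'  n3⇒n1 (fail-walked)
[16] read 'b'  n1⇒n14
[17] read 'b'  n14⇒n14 (fail-walked)
[18] read 'c'  n14⇒n15  ** P4@[16:18],P5@[18:18]
[19] read 'a'  n15⇒n16 (fail-walked)
[20] read 'b'  n16⇒n1 (fail-walked)

Result: [[1,5],[2,5],[3,3],[3,7],[6,2],[7,5],[8,5],[13,2],[18,4],[18,5]]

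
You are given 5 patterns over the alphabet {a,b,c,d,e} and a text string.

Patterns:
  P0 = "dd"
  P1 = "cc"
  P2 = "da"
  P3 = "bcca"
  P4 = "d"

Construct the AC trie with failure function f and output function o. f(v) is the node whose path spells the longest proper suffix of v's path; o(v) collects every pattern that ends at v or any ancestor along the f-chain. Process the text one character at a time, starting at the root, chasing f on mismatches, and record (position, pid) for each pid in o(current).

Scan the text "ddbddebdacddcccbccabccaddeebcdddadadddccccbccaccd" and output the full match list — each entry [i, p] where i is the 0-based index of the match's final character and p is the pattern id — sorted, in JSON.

Build automaton:
Trie (insert patterns):
  n0 'ε': b→6 c→3 d→1
  n1 'd': a→5 d→2  [P4 ends]
  n2 'dd': ·  [P0 ends]
  n3 'c': c→4
  n4 'cc': ·  [P1 ends]
  n5 'da': ·  [P2 ends]
  n6 'b': c→7
  n7 'bc': c→8
  n8 'bcc': a→9
  n9 'bcca': ·  [P3 ends]

BFS fail/out derivation:
  n1('d'): parent n0 fail=0; on 'd' 0 → fail=0;  out {4}∪∅={4}
  n3('c'): parent n0 fail=0; on 'c' 0 → fail=0;  out ∅∪∅=∅
  n6('b'): parent n0 fail=0; on 'b' 0 → fail=0;  out ∅∪∅=∅
  n2('dd'): parent n1 fail=0; on 'd' 0 → fail=1;  out {0}∪{4}={0,4}
  n4('cc'): parent n3 fail=0; on 'c' 0 → fail=3;  out {1}∪∅={1}
  n5('da'): parent n1 fail=0; on 'a' 0 → fail=0;  out {2}∪∅={2}
  n7('bc'): parent n6 fail=0; on 'c' 0 → fail=3;  out ∅∪∅=∅
  n8('bcc'): parent n7 fail=3; on 'c' 3 → fail=4;  out ∅∪{1}={1}
  n9('bcca'): parent n8 fail=4; on 'a' 4→3→0 → fail=0;  out {3}∪∅={3}

Text stream:
pos 0 'd': at 1  → match P4@[0:0]
pos 1 'd': at 2  → match P0@[0:1],P4@[1:1]
pos 2 'b': at 6 (fail-walked)
pos 3 'd': at 1 (fail-walked)  → match P4@[3:3]
pos 4 'd': at 2  → match P0@[3:4],P4@[4:4]
pos 5 'e': at 0 (fail-walked)
pos 6 'b': at 6
pos 7 'd': at 1 (fail-walked)  → match P4@[7:7]
pos 8 'a': at 5  → match P2@[7:8]
pos 9 'c': at 3 (fail-walked)
pos 10 'd': at 1 (fail-walked)  → match P4@[10:10]
pos 11 'd': at 2  → match P0@[10:11],P4@[11:11]
pos 12 'c': at 3 (fail-walked)
pos 13 'c': at 4  → match P1@[12:13]
pos 14 'c': at 4 (fail-walked)  → match P1@[13:14]
pos 15 'b': at 6 (fail-walked)
pos 16 'c': at 7
pos 17 'c': at 8  → match P1@[16:17]
pos 18 'a': at 9  → match P3@[15:18]
pos 19 'b': at 6 (fail-walked)
pos 20 'c': at 7
pos 21 'c': at 8  → match P1@[20:21]
pos 22 'a': at 9  → match P3@[19:22]
pos 23 'd': at 1 (fail-walked)  → match P4@[23:23]
pos 24 'd': at 2  → match P0@[23:24],P4@[24:24]
pos 25 'e': at 0 (fail-walked)
pos 26 'e': at 0
pos 27 'b': at 6
pos 28 'c': at 7
pos 29 'd': at 1 (fail-walked)  → match P4@[29:29]
pos 30 'd': at 2  → match P0@[29:30],P4@[30:30]
pos 31 'd': at 2 (fail-walked)  → match P0@[30:31],P4@[31:31]
pos 32 'a': at 5 (fail-walked)  → match P2@[31:32]
pos 33 'd': at 1 (fail-walked)  → match P4@[33:33]
pos 34 'a': at 5  → match P2@[33:34]
pos 35 'd': at 1 (fail-walked)  → match P4@[35:35]
pos 36 'd': at 2  → match P0@[35:36],P4@[36:36]
pos 37 'd': at 2 (fail-walked)  → match P0@[36:37],P4@[37:37]
pos 38 'c': at 3 (fail-walked)
pos 39 'c': at 4  → match P1@[38:39]
pos 40 'c': at 4 (fail-walked)  → match P1@[39:40]
pos 41 'c': at 4 (fail-walked)  → match P1@[40:41]
pos 42 'b': at 6 (fail-walked)
pos 43 'c': at 7
pos 44 'c': at 8  → match P1@[43:44]
pos 45 'a': at 9  → match P3@[42:45]
pos 46 'c': at 3 (fail-walked)
pos 47 'c': at 4  → match P1@[46:47]
pos 48 'd': at 1 (fail-walked)  → match P4@[48:48]

Result: [[0,4],[1,0],[1,4],[3,4],[4,0],[4,4],[7,4],[8,2],[10,4],[11,0],[11,4],[13,1],[14,1],[17,1],[18,3],[21,1],[22,3],[23,4],[24,0],[24,4],[29,4],[30,0],[30,4],[31,0],[31,4],[32,2],[33,4],[34,2],[35,4],[36,0],[36,4],[37,0],[37,4],[39,1],[40,1],[41,1],[44,1],[45,3],[47,1],[48,4]]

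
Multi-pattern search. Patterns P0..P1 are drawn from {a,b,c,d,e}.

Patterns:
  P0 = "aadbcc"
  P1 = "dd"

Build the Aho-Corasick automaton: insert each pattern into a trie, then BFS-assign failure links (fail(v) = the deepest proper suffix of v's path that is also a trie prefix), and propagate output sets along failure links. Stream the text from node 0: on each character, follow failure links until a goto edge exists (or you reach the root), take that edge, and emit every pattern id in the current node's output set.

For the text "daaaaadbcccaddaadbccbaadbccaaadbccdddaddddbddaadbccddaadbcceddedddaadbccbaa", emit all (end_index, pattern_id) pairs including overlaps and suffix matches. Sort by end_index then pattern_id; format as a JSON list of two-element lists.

Build automaton:
Trie (insert patterns):
  n0 'ε': a→1 d→7
  n1 'a': a→2
  n2 'aa': d→3
  n3 'aad': b→4
  n4 'aadb': c→5
  n5 'aadbc': c→6
  n6 'aadbcc': ·  ←P0
  n7 'd': d→8
  n8 'dd': ·  ←P1

BFS fail/out derivation:
  n1('a'): parent n0 fail=0; on 'a' 0 → fail=0;  out ∅∪∅=∅
  n7('d'): parent n0 fail=0; on 'd' 0 → fail=0;  out ∅∪∅=∅
  n2('aa'): parent n1 fail=0; on 'a' 0 → fail=1;  out ∅∪∅=∅
  n8('dd'): parent n7 fail=0; on 'd' 0 → fail=7;  out {1}∪∅={1}
  n3('aad'): parent n2 fail=1; on 'd' 1→0 → fail=7;  out ∅∪∅=∅
  n4('aadb'): parent n3 fail=7; on 'b' 7→0 → fail=0;  out ∅∪∅=∅
  n5('aadbc'): parent n4 fail=0; on 'c' 0 → fail=0;  out ∅∪∅=∅
  n6('aadbcc'): parent n5 fail=0; on 'c' 0 → fail=0;  out {0}∪∅={0}

Text stream:
[0] read 'd'  n0⇒n7
[1] read 'a'  n7⇒n1 (fail-walked)
[2] read 'a'  n1⇒n2
[3] read 'a'  n2⇒n2 (fail-walked)
[4] read 'a'  n2⇒n2 (fail-walked)
[5] read 'a'  n2⇒n2 (fail-walked)
[6] read 'd'  n2⇒n3
[7] read 'b'  n3⇒n4
[8] read 'c'  n4⇒n5
[9] read 'c'  n5⇒n6  emit P0@[4:9]
[10] read 'c'  n6⇒n0 (fail-walked)
[11] read 'a'  n0⇒n1
[12] read 'd'  n1⇒n7 (fail-walked)
[13] read 'd'  n7⇒n8  emit P1@[12:13]
[14] read 'a'  n8⇒n1 (fail-walked)
[15] read 'a'  n1⇒n2
[16] read 'd'  n2⇒n3
[17] read 'b'  n3⇒n4
[18] read 'c'  n4⇒n5
[19] read 'c'  n5⇒n6  emit P0@[14:19]
[20] read 'b'  n6⇒n0 (fail-walked)
[21] read 'a'  n0⇒n1
[22] read 'a'  n1⇒n2
[23] read 'd'  n2⇒n3
[24] read 'b'  n3⇒n4
[25] read 'c'  n4⇒n5
[26] read 'c'  n5⇒n6  emit P0@[21:26]
[27] read 'a'  n6⇒n1 (fail-walked)
[28] read 'a'  n1⇒n2
[29] read 'a'  n2⇒n2 (fail-walked)
[30] read 'd'  n2⇒n3
[31] read 'b'  n3⇒n4
[32] read 'c'  n4⇒n5
[33] read 'c'  n5⇒n6  emit P0@[28:33]
[34] read 'd'  n6⇒n7 (fail-walked)
[35] read 'd'  n7⇒n8  emit P1@[34:35]
[36] read 'd'  n8⇒n8 (fail-walked)  emit P1@[35:36]
[37] read 'a'  n8⇒n1 (fail-walked)
[38] read 'd'  n1⇒n7 (fail-walked)
[39] read 'd'  n7⇒n8  emit P1@[38:39]
[40] read 'd'  n8⇒n8 (fail-walked)  emit P1@[39:40]
[41] read 'd'  n8⇒n8 (fail-walked)  emit P1@[40:41]
[42] read 'b'  n8⇒n0 (fail-walked)
[43] read 'd'  n0⇒n7
[44] read 'd'  n7⇒n8  emit P1@[43:44]
[45] read 'a'  n8⇒n1 (fail-walked)
[46] read 'a'  n1⇒n2
[47] read 'd'  n2⇒n3
[48] read 'b'  n3⇒n4
[49] read 'c'  n4⇒n5
[50] read 'c'  n5⇒n6  emit P0@[45:50]
[51] read 'd'  n6⇒n7 (fail-walked)
[52] read 'd'  n7⇒n8  emit P1@[51:52]
[53] read 'a'  n8⇒n1 (fail-walked)
[54] read 'a'  n1⇒n2
[55] read 'd'  n2⇒n3
[56] read 'b'  n3⇒n4
[57] read 'c'  n4⇒n5
[58] read 'c'  n5⇒n6  emit P0@[53:58]
[59] read 'e'  n6⇒n0 (fail-walked)
[60] read 'd'  n0⇒n7
[61] read 'd'  n7⇒n8  emit P1@[60:61]
[62] read 'e'  n8⇒n0 (fail-walked)
[63] read 'd'  n0⇒n7
[64] read 'd'  n7⇒n8  emit P1@[63:64]
[65] read 'd'  n8⇒n8 (fail-walked)  emit P1@[64:65]
[66] read 'a'  n8⇒n1 (fail-walked)
[67] read 'a'  n1⇒n2
[68] read 'd'  n2⇒n3
[69] read 'b'  n3⇒n4
[70] read 'c'  n4⇒n5
[71] read 'c'  n5⇒n6  emit P0@[66:71]
[72] read 'b'  n6⇒n0 (fail-walked)
[73] read 'a'  n0⇒n1
[74] read 'a'  n1⇒n2

All matches (sorted): [[9,0],[13,1],[19,0],[26,0],[33,0],[35,1],[36,1],[39,1],[40,1],[41,1],[44,1],[50,0],[52,1],[58,0],[61,1],[64,1],[65,1],[71,0]]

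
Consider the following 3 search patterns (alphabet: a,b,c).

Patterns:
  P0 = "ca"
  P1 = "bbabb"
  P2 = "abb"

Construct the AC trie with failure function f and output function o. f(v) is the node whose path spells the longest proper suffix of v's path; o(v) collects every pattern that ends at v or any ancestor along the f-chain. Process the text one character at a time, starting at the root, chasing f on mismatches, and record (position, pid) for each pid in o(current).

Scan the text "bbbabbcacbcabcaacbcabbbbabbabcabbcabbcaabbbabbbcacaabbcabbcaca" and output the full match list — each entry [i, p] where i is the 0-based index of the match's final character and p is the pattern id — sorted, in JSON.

Build automaton:
Trie nodes:
  0='ε' goto a→8 b→3 c→1
  1='c' goto a→2
  2='ca' goto ·  ←P0
  3='b' goto b→4
  4='bb' goto a→5
  5='bba' goto b→6
  6='bbab' goto b→7
  7='bbabb' goto ·  ←P1
  8='a' goto b→9
  9='ab' goto b→10
  10='abb' goto ·  ←P2

BFS fail/out derivation:
  n1('c'): parent n0 fail=0; on 'c' 0 → fail=0;  out ∅∪∅=∅
  n3('b'): parent n0 fail=0; on 'b' 0 → fail=0;  out ∅∪∅=∅
  n8('a'): parent n0 fail=0; on 'a' 0 → fail=0;  out ∅∪∅=∅
  n2('ca'): parent n1 fail=0; on 'a' 0 → fail=8;  out {0}∪∅={0}
  n4('bb'): parent n3 fail=0; on 'b' 0 → fail=3;  out ∅∪∅=∅
  n9('ab'): parent n8 fail=0; on 'b' 0 → fail=3;  out ∅∪∅=∅
  n5('bba'): parent n4 fail=3; on 'a' 3→0 → fail=8;  out ∅∪∅=∅
  n10('abb'): parent n9 fail=3; on 'b' 3 → fail=4;  out {2}∪∅={2}
  n6('bbab'): parent n5 fail=8; on 'b' 8 → fail=9;  out ∅∪∅=∅
  n7('bbabb'): parent n6 fail=9; on 'b' 9 → fail=10;  out {1}∪{2}={1,2}

Run:
pos 0 'b': at 3
pos 1 'b': at 4
pos 2 'b': at 4 ·f
pos 3 'a': at 5
pos 4 'b': at 6
pos 5 'b': at 7  emit P1@[1:5],P2@[3:5]
pos 6 'c': at 1 ·f
pos 7 'a': at 2  emit P0@[6:7]
pos 8 'c': at 1 ·f
pos 9 'b': at 3 ·f
pos 10 'c': at 1 ·f
pos 11 'a': at 2  emit P0@[10:11]
pos 12 'b': at 9 ·f
pos 13 'c': at 1 ·f
pos 14 'a': at 2  emit P0@[13:14]
pos 15 'a': at 8 ·f
pos 16 'c': at 1 ·f
pos 17 'b': at 3 ·f
pos 18 'c': at 1 ·f
pos 19 'a': at 2  emit P0@[18:19]
pos 20 'b': at 9 ·f
pos 21 'b': at 10  emit P2@[19:21]
pos 22 'b': at 4 ·f
pos 23 'b': at 4 ·f
pos 24 'a': at 5
pos 25 'b': at 6
pos 26 'b': at 7  emit P1@[22:26],P2@[24:26]
pos 27 'a': at 5 ·f
pos 28 'b': at 6
pos 29 'c': at 1 ·f
pos 30 'a': at 2  emit P0@[29:30]
pos 31 'b': at 9 ·f
pos 32 'b': at 10  emit P2@[30:32]
pos 33 'c': at 1 ·f
pos 34 'a': at 2  emit P0@[33:34]
pos 35 'b': at 9 ·f
pos 36 'b': at 10  emit P2@[34:36]
pos 37 'c': at 1 ·f
pos 38 'a': at 2  emit P0@[37:38]
pos 39 'a': at 8 ·f
pos 40 'b': at 9
pos 41 'b': at 10  emit P2@[39:41]
pos 42 'b': at 4 ·f
pos 43 'a': at 5
pos 44 'b': at 6
pos 45 'b': at 7  emit P1@[41:45],P2@[43:45]
pos 46 'b': at 4 ·f
pos 47 'c': at 1 ·f
pos 48 'a': at 2  emit P0@[47:48]
pos 49 'c': at 1 ·f
pos 50 'a': at 2  emit P0@[49:50]
pos 51 'a': at 8 ·f
pos 52 'b': at 9
pos 53 'b': at 10  emit P2@[51:53]
pos 54 'c': at 1 ·f
pos 55 'a': at 2  emit P0@[54:55]
pos 56 'b': at 9 ·f
pos 57 'b': at 10  emit P2@[55:57]
pos 58 'c': at 1 ·f
pos 59 'a': at 2  emit P0@[58:59]
pos 60 'c': at 1 ·f
pos 61 'a': at 2  emit P0@[60:61]

Matches: [[5,1],[5,2],[7,0],[11,0],[14,0],[19,0],[21,2],[26,1],[26,2],[30,0],[32,2],[34,0],[36,2],[38,0],[41,2],[45,1],[45,2],[48,0],[50,0],[53,2],[55,0],[57,2],[59,0],[61,0]]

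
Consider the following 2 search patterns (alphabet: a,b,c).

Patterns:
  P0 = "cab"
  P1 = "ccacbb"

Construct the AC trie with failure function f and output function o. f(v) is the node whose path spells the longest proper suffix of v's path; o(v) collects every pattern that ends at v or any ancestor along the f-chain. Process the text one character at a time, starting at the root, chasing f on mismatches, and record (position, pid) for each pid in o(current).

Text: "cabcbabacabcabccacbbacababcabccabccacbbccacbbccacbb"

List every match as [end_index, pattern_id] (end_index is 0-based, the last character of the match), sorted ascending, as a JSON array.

Build automaton:
Trie nodes:
  0='ε' goto c→1
  1='c' goto a→2 c→4
  2='ca' goto b→3
  3='cab' goto ·  ←P0
  4='cc' goto a→5
  5='cca' goto c→6
  6='ccac' goto b→7
  7='ccacb' goto b→8
  8='ccacbb' goto ·  ←P1

Failure links (BFS by depth):
  n1('c'): parent n0 fail=0; on 'c' 0 → fail=0;  out ∅∪∅=∅
  n2('ca'): parent n1 fail=0; on 'a' 0 → fail=0;  out ∅∪∅=∅
  n4('cc'): parent n1 fail=0; on 'c' 0 → fail=1;  out ∅∪∅=∅
  n3('cab'): parent n2 fail=0; on 'b' 0 → fail=0;  out {0}∪∅={0}
  n5('cca'): parent n4 fail=1; on 'a' 1 → fail=2;  out ∅∪∅=∅
  n6('ccac'): parent n5 fail=2; on 'c' 2→0 → fail=1;  out ∅∪∅=∅
  n7('ccacb'): parent n6 fail=1; on 'b' 1→0 → fail=0;  out ∅∪∅=∅
  n8('ccacbb'): parent n7 fail=0; on 'b' 0 → fail=0;  out {1}∪∅={1}

Text stream:
pos 0 'c': at 1
pos 1 'a': at 2
pos 2 'b': at 3  emit P0@[0:2]
pos 3 'c': at 1 ·f
pos 4 'b': at 0 ·f
pos 5 'a': at 0
pos 6 'b': at 0
pos 7 'a': at 0
pos 8 'c': at 1
pos 9 'a': at 2
pos 10 'b': at 3  emit P0@[8:10]
pos 11 'c': at 1 ·f
pos 12 'a': at 2
pos 13 'b': at 3  emit P0@[11:13]
pos 14 'c': at 1 ·f
pos 15 'c': at 4
pos 16 'a': at 5
pos 17 'c': at 6
pos 18 'b': at 7
pos 19 'b': at 8  emit P1@[14:19]
pos 20 'a': at 0 ·f
pos 21 'c': at 1
pos 22 'a': at 2
pos 23 'b': at 3  emit P0@[21:23]
pos 24 'a': at 0 ·f
pos 25 'b': at 0
pos 26 'c': at 1
pos 27 'a': at 2
pos 28 'b': at 3  emit P0@[26:28]
pos 29 'c': at 1 ·f
pos 30 'c': at 4
pos 31 'a': at 5
pos 32 'b': at 3 ·f  emit P0@[30:32]
pos 33 'c': at 1 ·f
pos 34 'c': at 4
pos 35 'a': at 5
pos 36 'c': at 6
pos 37 'b': at 7
pos 38 'b': at 8  emit P1@[33:38]
pos 39 'c': at 1 ·f
pos 40 'c': at 4
pos 41 'a': at 5
pos 42 'c': at 6
pos 43 'b': at 7
pos 44 'b': at 8  emit P1@[39:44]
pos 45 'c': at 1 ·f
pos 46 'c': at 4
pos 47 'a': at 5
pos 48 'c': at 6
pos 49 'b': at 7
pos 50 'b': at 8  emit P1@[45:50]

Result: [[2,0],[10,0],[13,0],[19,1],[23,0],[28,0],[32,0],[38,1],[44,1],[50,1]]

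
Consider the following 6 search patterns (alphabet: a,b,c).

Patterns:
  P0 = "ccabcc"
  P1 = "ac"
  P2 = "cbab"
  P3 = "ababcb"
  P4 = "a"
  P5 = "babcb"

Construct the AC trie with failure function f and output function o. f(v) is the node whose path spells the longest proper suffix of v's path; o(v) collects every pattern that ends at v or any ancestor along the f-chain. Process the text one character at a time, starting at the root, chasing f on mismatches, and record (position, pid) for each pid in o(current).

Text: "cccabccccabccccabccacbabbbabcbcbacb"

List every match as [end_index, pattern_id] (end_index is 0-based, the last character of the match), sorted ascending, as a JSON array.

Construct AC machine:
Trie nodes:
  0='ε' goto a→7 b→17 c→1
  1='c' goto b→9 c→2
  2='cc' goto a→3
  3='cca' goto b→4
  4='ccab' goto c→5
  5='ccabc' goto c→6
  6='ccabcc' goto ·  [P0 ends]
  7='a' goto b→12 c→8  [P4 ends]
  8='ac' goto ·  [P1 ends]
  9='cb' goto a→10
  10='cba' goto b→11
  11='cbab' goto ·  [P2 ends]
  12='ab' goto a→13
  13='aba' goto b→14
  14='abab' goto c→15
  15='ababc' goto b→16
  16='ababcb' goto ·  [P3 ends]
  17='b' goto a→18
  18='ba' goto b→19
  19='bab' goto c→20
  20='babc' goto b→21
  21='babcb' goto ·  [P5 ends]

Failure links (BFS by depth):
  fail(1) 'c': from fail(0)=0 chase 'c': 0 ⇒ 0;  out=∅∪out(0)=∅
  fail(7) 'a': from fail(0)=0 chase 'a': 0 ⇒ 0;  out={4}∪out(0)={4}
  fail(17) 'b': from fail(0)=0 chase 'b': 0 ⇒ 0;  out=∅∪out(0)=∅
  fail(2) 'cc': from fail(1)=0 chase 'c': 0 ⇒ 1;  out=∅∪out(1)=∅
  fail(8) 'ac': from fail(7)=0 chase 'c': 0 ⇒ 1;  out={1}∪out(1)={1}
  fail(9) 'cb': from fail(1)=0 chase 'b': 0 ⇒ 17;  out=∅∪out(17)=∅
  fail(12) 'ab': from fail(7)=0 chase 'b': 0 ⇒ 17;  out=∅∪out(17)=∅
  fail(18) 'ba': from fail(17)=0 chase 'a': 0 ⇒ 7;  out=∅∪out(7)={4}
  fail(3) 'cca': from fail(2)=1 chase 'a': 1→0 ⇒ 7;  out=∅∪out(7)={4}
  fail(10) 'cba': from fail(9)=17 chase 'a': 17 ⇒ 18;  out=∅∪out(18)={4}
  fail(13) 'aba': from fail(12)=17 chase 'a': 17 ⇒ 18;  out=∅∪out(18)={4}
  fail(19) 'bab': from fail(18)=7 chase 'b': 7 ⇒ 12;  out=∅∪out(12)=∅
  fail(4) 'ccab': from fail(3)=7 chase 'b': 7 ⇒ 12;  out=∅∪out(12)=∅
  fail(11) 'cbab': from fail(10)=18 chase 'b': 18 ⇒ 19;  out={2}∪out(19)={2}
  fail(14) 'abab': from fail(13)=18 chase 'b': 18 ⇒ 19;  out=∅∪out(19)=∅
  fail(20) 'babc': from fail(19)=12 chase 'c': 12→17→0 ⇒ 1;  out=∅∪out(1)=∅
  fail(5) 'ccabc': from fail(4)=12 chase 'c': 12→17→0 ⇒ 1;  out=∅∪out(1)=∅
  fail(15) 'ababc': from fail(14)=19 chase 'c': 19 ⇒ 20;  out=∅∪out(20)=∅
  fail(21) 'babcb': from fail(20)=1 chase 'b': 1 ⇒ 9;  out={5}∪out(9)={5}
  fail(6) 'ccabcc': from fail(5)=1 chase 'c': 1 ⇒ 2;  out={0}∪out(2)={0}
  fail(16) 'ababcb': from fail(15)=20 chase 'b': 20 ⇒ 21;  out={3}∪out(21)={3,5}

Scan:
[0] read 'c'  n0⇒n1
[1] read 'c'  n1⇒n2
[2] read 'c'  n2⇒n2 (fail-walked)
[3] read 'a'  n2⇒n3  → match P4@[3:3]
[4] read 'b'  n3⇒n4
[5] read 'c'  n4⇒n5
[6] read 'c'  n5⇒n6  → match P0@[1:6]
[7] read 'c'  n6⇒n2 (fail-walked)
[8] read 'c'  n2⇒n2 (fail-walked)
[9] read 'a'  n2⇒n3  → match P4@[9:9]
[10] read 'b'  n3⇒n4
[11] read 'c'  n4⇒n5
[12] read 'c'  n5⇒n6  → match P0@[7:12]
[13] read 'c'  n6⇒n2 (fail-walked)
[14] read 'c'  n2⇒n2 (fail-walked)
[15] read 'a'  n2⇒n3  → match P4@[15:15]
[16] read 'b'  n3⇒n4
[17] read 'c'  n4⇒n5
[18] read 'c'  n5⇒n6  → match P0@[13:18]
[19] read 'a'  n6⇒n3 (fail-walked)  → match P4@[19:19]
[20] read 'c'  n3⇒n8 (fail-walked)  → match P1@[19:20]
[21] read 'b'  n8⇒n9 (fail-walked)
[22] read 'a'  n9⇒n10  → match P4@[22:22]
[23] read 'b'  n10⇒n11  → match P2@[20:23]
[24] read 'b'  n11⇒n17 (fail-walked)
[25] read 'b'  n17⇒n17 (fail-walked)
[26] read 'a'  n17⇒n18  → match P4@[26:26]
[27] read 'b'  n18⇒n19
[28] read 'c'  n19⇒n20
[29] read 'b'  n20⇒n21  → match P5@[25:29]
[30] read 'c'  n21⇒n1 (fail-walked)
[31] read 'b'  n1⇒n9
[32] read 'a'  n9⇒n10  → match P4@[32:32]
[33] read 'c'  n10⇒n8 (fail-walked)  → match P1@[32:33]
[34] read 'b'  n8⇒n9 (fail-walked)

Result: [[3,4],[6,0],[9,4],[12,0],[15,4],[18,0],[19,4],[20,1],[22,4],[23,2],[26,4],[29,5],[32,4],[33,1]]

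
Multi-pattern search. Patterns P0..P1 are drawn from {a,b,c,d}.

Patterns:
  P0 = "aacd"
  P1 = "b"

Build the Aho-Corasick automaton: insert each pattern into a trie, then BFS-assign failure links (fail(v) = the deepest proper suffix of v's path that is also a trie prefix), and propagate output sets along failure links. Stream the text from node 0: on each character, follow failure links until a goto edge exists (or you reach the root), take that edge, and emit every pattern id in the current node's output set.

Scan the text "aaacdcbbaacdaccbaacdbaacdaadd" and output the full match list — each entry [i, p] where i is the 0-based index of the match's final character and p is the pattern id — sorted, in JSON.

Construct AC machine:
Trie nodes:
  0='ε' goto a→1 b→5
  1='a' goto a→2
  2='aa' goto c→3
  3='aac' goto d→4
  4='aacd' goto ·  [P0 ends]
  5='b' goto ·  [P1 ends]

Failure links (BFS by depth):
  n1('a'): parent n0 fail=0; on 'a' 0 → fail=0;  out ∅∪∅=∅
  n5('b'): parent n0 fail=0; on 'b' 0 → fail=0;  out {1}∪∅={1}
  n2('aa'): parent n1 fail=0; on 'a' 0 → fail=1;  out ∅∪∅=∅
  n3('aac'): parent n2 fail=1; on 'c' 1→0 → fail=0;  out ∅∪∅=∅
  n4('aacd'): parent n3 fail=0; on 'd' 0 → fail=0;  out {0}∪∅={0}

Run:
[0] read 'a'  n0⇒n1
[1] read 'a'  n1⇒n2
[2] read 'a'  n2⇒n2 ·f
[3] read 'c'  n2⇒n3
[4] read 'd'  n3⇒n4  ** P0@[1:4]
[5] read 'c'  n4⇒n0 ·f
[6] read 'b'  n0⇒n5  ** P1@[6:6]
[7] read 'b'  n5⇒n5 ·f  ** P1@[7:7]
[8] read 'a'  n5⇒n1 ·f
[9] read 'a'  n1⇒n2
[10] read 'c'  n2⇒n3
[11] read 'd'  n3⇒n4  ** P0@[8:11]
[12] read 'a'  n4⇒n1 ·f
[13] read 'c'  n1⇒n0 ·f
[14] read 'c'  n0⇒n0
[15] read 'b'  n0⇒n5  ** P1@[15:15]
[16] read 'a'  n5⇒n1 ·f
[17] read 'a'  n1⇒n2
[18] read 'c'  n2⇒n3
[19] read 'd'  n3⇒n4  ** P0@[16:19]
[20] read 'b'  n4⇒n5 ·f  ** P1@[20:20]
[21] read 'a'  n5⇒n1 ·f
[22] read 'a'  n1⇒n2
[23] read 'c'  n2⇒n3
[24] read 'd'  n3⇒n4  ** P0@[21:24]
[25] read 'a'  n4⇒n1 ·f
[26] read 'a'  n1⇒n2
[27] read 'd'  n2⇒n0 ·f
[28] read 'd'  n0⇒n0

Result: [[4,0],[6,1],[7,1],[11,0],[15,1],[19,0],[20,1],[24,0]]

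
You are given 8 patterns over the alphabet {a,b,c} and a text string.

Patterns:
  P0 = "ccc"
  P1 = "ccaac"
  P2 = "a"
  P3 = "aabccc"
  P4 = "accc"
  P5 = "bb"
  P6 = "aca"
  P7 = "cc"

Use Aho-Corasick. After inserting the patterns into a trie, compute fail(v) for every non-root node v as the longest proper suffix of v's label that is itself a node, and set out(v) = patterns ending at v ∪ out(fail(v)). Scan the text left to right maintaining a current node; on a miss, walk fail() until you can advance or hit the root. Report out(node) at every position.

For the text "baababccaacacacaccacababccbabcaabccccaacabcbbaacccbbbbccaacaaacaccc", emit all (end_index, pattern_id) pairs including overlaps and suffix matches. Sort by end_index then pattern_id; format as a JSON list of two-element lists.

Construct AC machine:
Trie (insert patterns):
  0='ε' goto a→7 b→16 c→1
  1='c' goto c→2
  2='cc' goto a→4 c→3  [P7 ends]
  3='ccc' goto ·  [P0 ends]
  4='cca' goto a→5
  5='ccaa' goto c→6
  6='ccaac' goto ·  [P1 ends]
  7='a' goto a→8 c→13  [P2 ends]
  8='aa' goto b→9
  9='aab' goto c→10
  10='aabc' goto c→11
  11='aabcc' goto c→12
  12='aabccc' goto ·  [P3 ends]
  13='ac' goto a→18 c→14
  14='acc' goto c→15
  15='accc' goto ·  [P4 ends]
  16='b' goto b→17
  17='bb' goto ·  [P5 ends]
  18='aca' goto ·  [P6 ends]

BFS fail/out derivation:
  n1('c'): parent n0 fail=0; on 'c' 0 → fail=0;  out ∅∪∅=∅
  n7('a'): parent n0 fail=0; on 'a' 0 → fail=0;  out {2}∪∅={2}
  n16('b'): parent n0 fail=0; on 'b' 0 → fail=0;  out ∅∪∅=∅
  n2('cc'): parent n1 fail=0; on 'c' 0 → fail=1;  out {7}∪∅={7}
  n8('aa'): parent n7 fail=0; on 'a' 0 → fail=7;  out ∅∪{2}={2}
  n13('ac'): parent n7 fail=0; on 'c' 0 → fail=1;  out ∅∪∅=∅
  n17('bb'): parent n16 fail=0; on 'b' 0 → fail=16;  out {5}∪∅={5}
  n3('ccc'): parent n2 fail=1; on 'c' 1 → fail=2;  out {0}∪{7}={0,7}
  n4('cca'): parent n2 fail=1; on 'a' 1→0 → fail=7;  out ∅∪{2}={2}
  n9('aab'): parent n8 fail=7; on 'b' 7→0 → fail=16;  out ∅∪∅=∅
  n14('acc'): parent n13 fail=1; on 'c' 1 → fail=2;  out ∅∪{7}={7}
  n18('aca'): parent n13 fail=1; on 'a' 1→0 → fail=7;  out {6}∪{2}={2,6}
  n5('ccaa'): parent n4 fail=7; on 'a' 7 → fail=8;  out ∅∪{2}={2}
  n10('aabc'): parent n9 fail=16; on 'c' 16→0 → fail=1;  out ∅∪∅=∅
  n15('accc'): parent n14 fail=2; on 'c' 2 → fail=3;  out {4}∪{0,7}={0,4,7}
  n6('ccaac'): parent n5 fail=8; on 'c' 8→7 → fail=13;  out {1}∪∅={1}
  n11('aabcc'): parent n10 fail=1; on 'c' 1 → fail=2;  out ∅∪{7}={7}
  n12('aabccc'): parent n11 fail=2; on 'c' 2 → fail=3;  out {3}∪{0,7}={0,3,7}

Text stream:
i=0 'b': node 0→16
i=1 'a': node 16→7 (fail-walked)  ** P2@[1:1]
i=2 'a': node 7→8  ** P2@[2:2]
i=3 'b': node 8→9
i=4 'a': node 9→7 (fail-walked)  ** P2@[4:4]
i=5 'b': node 7→16 (fail-walked)
i=6 'c': node 16→1 (fail-walked)
i=7 'c': node 1→2  ** P7@[6:7]
i=8 'a': node 2→4  ** P2@[8:8]
i=9 'a': node 4→5  ** P2@[9:9]
i=10 'c': node 5→6  ** P1@[6:10]
i=11 'a': node 6→18 (fail-walked)  ** P2@[11:11],P6@[9:11]
i=12 'c': node 18→13 (fail-walked)
i=13 'a': node 13→18  ** P2@[13:13],P6@[11:13]
i=14 'c': node 18→13 (fail-walked)
i=15 'a': node 13→18  ** P2@[15:15],P6@[13:15]
i=16 'c': node 18→13 (fail-walked)
i=17 'c': node 13→14  ** P7@[16:17]
i=18 'a': node 14→4 (fail-walked)  ** P2@[18:18]
i=19 'c': node 4→13 (fail-walked)
i=20 'a': node 13→18  ** P2@[20:20],P6@[18:20]
i=21 'b': node 18→16 (fail-walked)
i=22 'a': node 16→7 (fail-walked)  ** P2@[22:22]
i=23 'b': node 7→16 (fail-walked)
i=24 'c': node 16→1 (fail-walked)
i=25 'c': node 1→2  ** P7@[24:25]
i=26 'b': node 2→16 (fail-walked)
i=27 'a': node 16→7 (fail-walked)  ** P2@[27:27]
i=28 'b': node 7→16 (fail-walked)
i=29 'c': node 16→1 (fail-walked)
i=30 'a': node 1→7 (fail-walked)  ** P2@[30:30]
i=31 'a': node 7→8  ** P2@[31:31]
i=32 'b': node 8→9
i=33 'c': node 9→10
i=34 'c': node 10→11  ** P7@[33:34]
i=35 'c': node 11→12  ** P0@[33:35],P3@[30:35],P7@[34:35]
i=36 'c': node 12→3 (fail-walked)  ** P0@[34:36],P7@[35:36]
i=37 'a': node 3→4 (fail-walked)  ** P2@[37:37]
i=38 'a': node 4→5  ** P2@[38:38]
i=39 'c': node 5→6  ** P1@[35:39]
i=40 'a': node 6→18 (fail-walked)  ** P2@[40:40],P6@[38:40]
i=41 'b': node 18→16 (fail-walked)
i=42 'c': node 16→1 (fail-walked)
i=43 'b': node 1→16 (fail-walked)
i=44 'b': node 16→17  ** P5@[43:44]
i=45 'a': node 17→7 (fail-walked)  ** P2@[45:45]
i=46 'a': node 7→8  ** P2@[46:46]
i=47 'c': node 8→13 (fail-walked)
i=48 'c': node 13→14  ** P7@[47:48]
i=49 'c': node 14→15  ** P0@[47:49],P4@[46:49],P7@[48:49]
i=50 'b': node 15→16 (fail-walked)
i=51 'b': node 16→17  ** P5@[50:51]
i=52 'b': node 17→17 (fail-walked)  ** P5@[51:52]
i=53 'b': node 17→17 (fail-walked)  ** P5@[52:53]
i=54 'c': node 17→1 (fail-walked)
i=55 'c': node 1→2  ** P7@[54:55]
i=56 'a': node 2→4  ** P2@[56:56]
i=57 'a': node 4→5  ** P2@[57:57]
i=58 'c': node 5→6  ** P1@[54:58]
i=59 'a': node 6→18 (fail-walked)  ** P2@[59:59],P6@[57:59]
i=60 'a': node 18→8 (fail-walked)  ** P2@[60:60]
i=61 'a': node 8→8 (fail-walked)  ** P2@[61:61]
i=62 'c': node 8→13 (fail-walked)
i=63 'a': node 13→18  ** P2@[63:63],P6@[61:63]
i=64 'c': node 18→13 (fail-walked)
i=65 'c': node 13→14  ** P7@[64:65]
i=66 'c': node 14→15  ** P0@[64:66],P4@[63:66],P7@[65:66]

Matches: [[1,2],[2,2],[4,2],[7,7],[8,2],[9,2],[10,1],[11,2],[11,6],[13,2],[13,6],[15,2],[15,6],[17,7],[18,2],[20,2],[20,6],[22,2],[25,7],[27,2],[30,2],[31,2],[34,7],[35,0],[35,3],[35,7],[36,0],[36,7],[37,2],[38,2],[39,1],[40,2],[40,6],[44,5],[45,2],[46,2],[48,7],[49,0],[49,4],[49,7],[51,5],[52,5],[53,5],[55,7],[56,2],[57,2],[58,1],[59,2],[59,6],[60,2],[61,2],[63,2],[63,6],[65,7],[66,0],[66,4],[66,7]]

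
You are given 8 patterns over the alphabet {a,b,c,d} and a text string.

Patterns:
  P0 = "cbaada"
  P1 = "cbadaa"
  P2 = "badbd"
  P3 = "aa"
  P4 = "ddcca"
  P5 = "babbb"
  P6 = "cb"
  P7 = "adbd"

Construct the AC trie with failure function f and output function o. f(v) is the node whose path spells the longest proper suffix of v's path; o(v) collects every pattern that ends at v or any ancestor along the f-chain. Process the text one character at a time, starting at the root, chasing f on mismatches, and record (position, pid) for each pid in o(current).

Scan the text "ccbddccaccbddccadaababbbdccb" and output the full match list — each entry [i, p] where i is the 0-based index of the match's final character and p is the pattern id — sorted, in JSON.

Construct AC machine:
Trie nodes:
  0='ε' goto a→15 b→10 c→1 d→17
  1='c' goto b→2
  2='cb' goto a→3  [P6 ends]
  3='cba' goto a→4 d→7
  4='cbaa' goto d→5
  5='cbaad' goto a→6
  6='cbaada' goto ·  [P0 ends]
  7='cbad' goto a→8
  8='cbada' goto a→9
  9='cbadaa' goto ·  [P1 ends]
  10='b' goto a→11
  11='ba' goto b→22 d→12
  12='bad' goto b→13
  13='badb' goto d→14
  14='badbd' goto ·  [P2 ends]
  15='a' goto a→16 d→25
  16='aa' goto ·  [P3 ends]
  17='d' goto d→18
  18='dd' goto c→19
  19='ddc' goto c→20
  20='ddcc' goto a→21
  21='ddcca' goto ·  [P4 ends]
  22='bab' goto b→23
  23='babb' goto b→24
  24='babbb' goto ·  [P5 ends]
  25='ad' goto b→26
  26='adb' goto d→27
  27='adbd' goto ·  [P7 ends]

BFS fail/out derivation:
  n1('c'): parent n0 fail=0; on 'c' 0 → fail=0;  out ∅∪∅=∅
  n10('b'): parent n0 fail=0; on 'b' 0 → fail=0;  out ∅∪∅=∅
  n15('a'): parent n0 fail=0; on 'a' 0 → fail=0;  out ∅∪∅=∅
  n17('d'): parent n0 fail=0; on 'd' 0 → fail=0;  out ∅∪∅=∅
  n2('cb'): parent n1 fail=0; on 'b' 0 → fail=10;  out {6}∪∅={6}
  n11('ba'): parent n10 fail=0; on 'a' 0 → fail=15;  out ∅∪∅=∅
  n16('aa'): parent n15 fail=0; on 'a' 0 → fail=15;  out {3}∪∅={3}
  n18('dd'): parent n17 fail=0; on 'd' 0 → fail=17;  out ∅∪∅=∅
  n25('ad'): parent n15 fail=0; on 'd' 0 → fail=17;  out ∅∪∅=∅
  n3('cba'): parent n2 fail=10; on 'a' 10 → fail=11;  out ∅∪∅=∅
  n12('bad'): parent n11 fail=15; on 'd' 15 → fail=25;  out ∅∪∅=∅
  n19('ddc'): parent n18 fail=17; on 'c' 17→0 → fail=1;  out ∅∪∅=∅
  n22('bab'): parent n11 fail=15; on 'b' 15→0 → fail=10;  out ∅∪∅=∅
  n26('adb'): parent n25 fail=17; on 'b' 17→0 → fail=10;  out ∅∪∅=∅
  n4('cbaa'): parent n3 fail=11; on 'a' 11→15 → fail=16;  out ∅∪{3}={3}
  n7('cbad'): parent n3 fail=11; on 'd' 11 → fail=12;  out ∅∪∅=∅
  n13('badb'): parent n12 fail=25; on 'b' 25 → fail=26;  out ∅∪∅=∅
  n20('ddcc'): parent n19 fail=1; on 'c' 1→0 → fail=1;  out ∅∪∅=∅
  n23('babb'): parent n22 fail=10; on 'b' 10→0 → fail=10;  out ∅∪∅=∅
  n27('adbd'): parent n26 fail=10; on 'd' 10→0 → fail=17;  out {7}∪∅={7}
  n5('cbaad'): parent n4 fail=16; on 'd' 16→15 → fail=25;  out ∅∪∅=∅
  n8('cbada'): parent n7 fail=12; on 'a' 12→25→17→0 → fail=15;  out ∅∪∅=∅
  n14('badbd'): parent n13 fail=26; on 'd' 26 → fail=27;  out {2}∪{7}={2,7}
  n21('ddcca'): parent n20 fail=1; on 'a' 1→0 → fail=15;  out {4}∪∅={4}
  n24('babbb'): parent n23 fail=10; on 'b' 10→0 → fail=10;  out {5}∪∅={5}
  n6('cbaada'): parent n5 fail=25; on 'a' 25→17→0 → fail=15;  out {0}∪∅={0}
  n9('cbadaa'): parent n8 fail=15; on 'a' 15 → fail=16;  out {1}∪{3}={1,3}

Text stream:
pos 0 'c': at 1
pos 1 'c': at 1 ·f
pos 2 'b': at 2  → match P6@[1:2]
pos 3 'd': at 17 ·f
pos 4 'd': at 18
pos 5 'c': at 19
pos 6 'c': at 20
pos 7 'a': at 21  → match P4@[3:7]
pos 8 'c': at 1 ·f
pos 9 'c': at 1 ·f
pos 10 'b': at 2  → match P6@[9:10]
pos 11 'd': at 17 ·f
pos 12 'd': at 18
pos 13 'c': at 19
pos 14 'c': at 20
pos 15 'a': at 21  → match P4@[11:15]
pos 16 'd': at 25 ·f
pos 17 'a': at 15 ·f
pos 18 'a': at 16  → match P3@[17:18]
pos 19 'b': at 10 ·f
pos 20 'a': at 11
pos 21 'b': at 22
pos 22 'b': at 23
pos 23 'b': at 24  → match P5@[19:23]
pos 24 'd': at 17 ·f
pos 25 'c': at 1 ·f
pos 26 'c': at 1 ·f
pos 27 'b': at 2  → match P6@[26:27]

Result: [[2,6],[7,4],[10,6],[15,4],[18,3],[23,5],[27,6]]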